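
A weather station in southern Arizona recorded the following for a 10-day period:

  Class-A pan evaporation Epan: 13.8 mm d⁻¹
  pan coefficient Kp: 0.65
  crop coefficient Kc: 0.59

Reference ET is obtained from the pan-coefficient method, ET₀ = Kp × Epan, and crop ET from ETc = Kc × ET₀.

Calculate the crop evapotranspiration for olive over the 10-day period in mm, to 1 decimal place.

ET₀ = 0.65 × 13.8 = 8.9700 mm/d
ETc = Kc × ET₀ = 0.59 × 8.9700 = 5.2923 mm/d
Over 10 days: 5.2923 × 10 = 52.923 mm

52.9 mm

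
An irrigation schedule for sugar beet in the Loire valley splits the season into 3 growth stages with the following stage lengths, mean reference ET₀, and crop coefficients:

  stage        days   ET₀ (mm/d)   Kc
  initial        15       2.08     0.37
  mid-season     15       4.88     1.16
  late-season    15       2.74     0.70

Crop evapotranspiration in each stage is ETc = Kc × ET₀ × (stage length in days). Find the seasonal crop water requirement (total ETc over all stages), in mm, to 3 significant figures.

125 mm

initial: 0.37 × 2.08 × 15 = 11.54 mm
mid-season: 1.16 × 4.88 × 15 = 84.91 mm
late-season: 0.70 × 2.74 × 15 = 28.77 mm
Seasonal total = 125.22 mm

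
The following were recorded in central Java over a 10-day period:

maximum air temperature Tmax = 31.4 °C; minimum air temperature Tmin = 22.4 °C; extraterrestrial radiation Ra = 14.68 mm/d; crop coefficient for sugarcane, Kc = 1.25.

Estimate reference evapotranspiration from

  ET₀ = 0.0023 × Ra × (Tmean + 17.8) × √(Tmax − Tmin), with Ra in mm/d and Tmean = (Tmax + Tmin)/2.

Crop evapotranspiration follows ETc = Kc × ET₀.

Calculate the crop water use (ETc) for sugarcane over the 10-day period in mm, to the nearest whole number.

57 mm

Tmean = (31.4 + 22.4)/2 = 26.90 °C
ET₀ = 0.0023 × 14.68 × (26.90 + 17.8) × √9.0 = 0.0023 × 14.68 × 44.70 × 3.0000 = 4.5278 mm/d
ETc = Kc × ET₀ = 1.25 × 4.5278 = 5.6598 mm/d
Over 10 days: 5.6598 × 10 = 56.598 mm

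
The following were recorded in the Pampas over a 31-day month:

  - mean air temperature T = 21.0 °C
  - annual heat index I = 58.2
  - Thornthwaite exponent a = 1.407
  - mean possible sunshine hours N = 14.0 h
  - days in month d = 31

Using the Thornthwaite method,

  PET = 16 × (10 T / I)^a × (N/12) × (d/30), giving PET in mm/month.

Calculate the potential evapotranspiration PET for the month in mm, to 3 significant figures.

117 mm

10T/I = 10 × 21.0 / 58.2 = 3.6082
(10T/I)^a = 3.6082^1.407 = 6.0829
Uncorrected PET = 16 × 6.0829 = 97.326 mm
Correction = (N/12)(d/30) = (14.0/12)(31/30) = 1.2056
PET = 97.326 × 1.2056 = 117.336 mm/month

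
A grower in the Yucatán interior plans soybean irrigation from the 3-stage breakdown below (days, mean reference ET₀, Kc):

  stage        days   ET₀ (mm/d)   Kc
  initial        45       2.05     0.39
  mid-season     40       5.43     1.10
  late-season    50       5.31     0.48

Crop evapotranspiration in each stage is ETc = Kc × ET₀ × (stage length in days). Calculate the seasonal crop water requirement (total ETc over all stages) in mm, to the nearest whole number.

402 mm

initial: 0.39 × 2.05 × 45 = 35.98 mm
mid-season: 1.10 × 5.43 × 40 = 238.92 mm
late-season: 0.48 × 5.31 × 50 = 127.44 mm
Seasonal total = 402.34 mm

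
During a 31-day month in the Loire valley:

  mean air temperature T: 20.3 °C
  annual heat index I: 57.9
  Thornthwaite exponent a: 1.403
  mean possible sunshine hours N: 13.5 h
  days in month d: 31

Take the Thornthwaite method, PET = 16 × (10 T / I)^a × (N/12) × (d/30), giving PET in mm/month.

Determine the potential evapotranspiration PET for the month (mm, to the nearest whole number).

10T/I = 10 × 20.3 / 57.9 = 3.5060
(10T/I)^a = 3.5060^1.403 = 5.8126
Uncorrected PET = 16 × 5.8126 = 93.002 mm
Correction = (N/12)(d/30) = (13.5/12)(31/30) = 1.1625
PET = 93.002 × 1.1625 = 108.115 mm/month

108 mm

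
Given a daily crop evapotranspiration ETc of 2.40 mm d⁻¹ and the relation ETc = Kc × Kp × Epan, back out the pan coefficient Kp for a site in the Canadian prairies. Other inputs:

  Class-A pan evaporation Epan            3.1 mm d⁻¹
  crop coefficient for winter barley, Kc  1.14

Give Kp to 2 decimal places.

0.68

ETc = Kc × Kp × Epan  ⇒  Kp = ETc / (Kc × Epan)
Kp = 2.40 / (1.14 × 3.1) = 2.40 / 3.534 = 0.6791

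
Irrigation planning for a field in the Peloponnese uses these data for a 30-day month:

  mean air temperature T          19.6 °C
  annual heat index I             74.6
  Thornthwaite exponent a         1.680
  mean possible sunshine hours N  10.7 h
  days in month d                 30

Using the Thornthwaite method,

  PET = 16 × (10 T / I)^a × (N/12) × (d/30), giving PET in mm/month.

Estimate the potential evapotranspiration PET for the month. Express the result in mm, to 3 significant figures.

72.3 mm

10T/I = 10 × 19.6 / 74.6 = 2.6273
(10T/I)^a = 2.6273^1.680 = 5.0673
Uncorrected PET = 16 × 5.0673 = 81.077 mm
Correction = (N/12)(d/30) = (10.7/12)(30/30) = 0.8917
PET = 81.077 × 0.8917 = 72.296 mm/month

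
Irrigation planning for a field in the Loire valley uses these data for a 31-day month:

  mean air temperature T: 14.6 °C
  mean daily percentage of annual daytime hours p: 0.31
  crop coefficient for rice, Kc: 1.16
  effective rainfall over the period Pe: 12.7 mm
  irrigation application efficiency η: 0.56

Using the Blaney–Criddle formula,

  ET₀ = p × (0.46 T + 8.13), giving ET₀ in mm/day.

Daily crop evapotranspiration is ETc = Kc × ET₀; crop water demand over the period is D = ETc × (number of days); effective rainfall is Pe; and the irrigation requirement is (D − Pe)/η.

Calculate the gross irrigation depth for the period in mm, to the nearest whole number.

273 mm

ET₀ = 0.31 × (0.46 × 14.6 + 8.13) = 0.31 × 14.846 = 4.6023 mm/d
ETc = Kc × ET₀ = 1.16 × 4.6023 = 5.3387 mm/d
Crop demand D = ETc × 31 d = 5.3387 × 31 = 165.500 mm
D − Pe = 165.500 − 12.7 = 152.800 mm
Gross irrigation = 152.800 / 0.56 = 272.857 mm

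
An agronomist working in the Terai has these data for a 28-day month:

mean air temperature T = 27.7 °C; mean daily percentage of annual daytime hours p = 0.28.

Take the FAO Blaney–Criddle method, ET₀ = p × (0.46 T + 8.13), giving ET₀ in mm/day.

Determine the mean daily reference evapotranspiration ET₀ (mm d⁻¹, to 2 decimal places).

ET₀ = 0.28 × (0.46 × 27.7 + 8.13) = 0.28 × 20.872 = 5.8442 mm/d

5.84 mm d⁻¹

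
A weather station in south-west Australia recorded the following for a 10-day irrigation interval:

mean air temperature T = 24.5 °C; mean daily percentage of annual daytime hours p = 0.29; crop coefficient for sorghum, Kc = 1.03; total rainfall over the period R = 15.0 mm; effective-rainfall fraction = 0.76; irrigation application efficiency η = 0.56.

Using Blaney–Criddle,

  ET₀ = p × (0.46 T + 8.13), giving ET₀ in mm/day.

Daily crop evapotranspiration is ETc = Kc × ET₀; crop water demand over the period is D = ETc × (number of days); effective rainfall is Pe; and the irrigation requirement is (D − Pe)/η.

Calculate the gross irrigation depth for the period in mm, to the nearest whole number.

ET₀ = 0.29 × (0.46 × 24.5 + 8.13) = 0.29 × 19.400 = 5.6260 mm/d
ETc = Kc × ET₀ = 1.03 × 5.6260 = 5.7948 mm/d
Crop demand D = ETc × 10 d = 5.7948 × 10 = 57.948 mm
Pe = 0.76 × 15.0 = 11.400 mm
D − Pe = 57.948 − 11.400 = 46.548 mm
Gross irrigation = 46.548 / 0.56 = 83.121 mm

83 mm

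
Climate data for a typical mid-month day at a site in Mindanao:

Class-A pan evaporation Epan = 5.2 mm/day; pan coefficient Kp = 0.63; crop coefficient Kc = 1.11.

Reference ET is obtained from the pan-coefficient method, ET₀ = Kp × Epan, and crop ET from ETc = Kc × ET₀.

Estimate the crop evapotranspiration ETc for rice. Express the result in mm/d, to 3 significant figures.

3.64 mm/d

ET₀ = 0.63 × 5.2 = 3.2760 mm/d
ETc = Kc × ET₀ = 1.11 × 3.2760 = 3.6364 mm/d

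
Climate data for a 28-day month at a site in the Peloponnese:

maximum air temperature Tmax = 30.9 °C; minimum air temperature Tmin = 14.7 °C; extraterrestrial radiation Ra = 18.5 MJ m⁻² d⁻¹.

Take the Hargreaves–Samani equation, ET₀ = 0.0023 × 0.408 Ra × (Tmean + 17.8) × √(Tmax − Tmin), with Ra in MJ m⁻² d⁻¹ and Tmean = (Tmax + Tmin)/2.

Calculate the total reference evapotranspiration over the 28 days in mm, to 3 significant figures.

Tmean = (30.9 + 14.7)/2 = 22.80 °C
0.408 Ra = 0.408 × 18.5 = 7.5480 mm/d equivalent
ET₀ = 0.0023 × 7.5480 × (22.80 + 17.8) × √16.2 = 0.0023 × 7.5480 × 40.60 × 4.0249 = 2.8369 mm/d
Over 28 days: 2.8369 × 28 = 79.433 mm

79.4 mm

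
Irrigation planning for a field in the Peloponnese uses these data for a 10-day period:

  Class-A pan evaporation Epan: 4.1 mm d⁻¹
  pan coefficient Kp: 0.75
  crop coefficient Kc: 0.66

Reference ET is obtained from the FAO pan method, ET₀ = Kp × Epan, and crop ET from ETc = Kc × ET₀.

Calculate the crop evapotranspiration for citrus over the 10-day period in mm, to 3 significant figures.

ET₀ = 0.75 × 4.1 = 3.0750 mm/d
ETc = Kc × ET₀ = 0.66 × 3.0750 = 2.0295 mm/d
Over 10 days: 2.0295 × 10 = 20.295 mm

20.3 mm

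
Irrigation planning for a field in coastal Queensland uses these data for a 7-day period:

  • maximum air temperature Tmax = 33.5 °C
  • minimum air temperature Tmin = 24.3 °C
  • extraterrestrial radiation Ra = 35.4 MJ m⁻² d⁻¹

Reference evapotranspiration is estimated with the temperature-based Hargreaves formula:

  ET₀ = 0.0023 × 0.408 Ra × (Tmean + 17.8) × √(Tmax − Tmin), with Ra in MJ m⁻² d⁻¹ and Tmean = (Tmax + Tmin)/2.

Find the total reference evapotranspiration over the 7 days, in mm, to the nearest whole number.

33 mm

Tmean = (33.5 + 24.3)/2 = 28.90 °C
0.408 Ra = 0.408 × 35.4 = 14.4432 mm/d equivalent
ET₀ = 0.0023 × 14.4432 × (28.90 + 17.8) × √9.2 = 0.0023 × 14.4432 × 46.70 × 3.0332 = 4.7055 mm/d
Over 7 days: 4.7055 × 7 = 32.939 mm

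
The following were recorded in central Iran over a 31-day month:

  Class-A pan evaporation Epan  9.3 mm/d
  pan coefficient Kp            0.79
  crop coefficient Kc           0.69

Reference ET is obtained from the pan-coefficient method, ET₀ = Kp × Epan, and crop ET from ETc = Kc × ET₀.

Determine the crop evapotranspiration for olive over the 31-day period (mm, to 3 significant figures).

ET₀ = 0.79 × 9.3 = 7.3470 mm/d
ETc = Kc × ET₀ = 0.69 × 7.3470 = 5.0694 mm/d
Over 31 days: 5.0694 × 31 = 157.151 mm

157 mm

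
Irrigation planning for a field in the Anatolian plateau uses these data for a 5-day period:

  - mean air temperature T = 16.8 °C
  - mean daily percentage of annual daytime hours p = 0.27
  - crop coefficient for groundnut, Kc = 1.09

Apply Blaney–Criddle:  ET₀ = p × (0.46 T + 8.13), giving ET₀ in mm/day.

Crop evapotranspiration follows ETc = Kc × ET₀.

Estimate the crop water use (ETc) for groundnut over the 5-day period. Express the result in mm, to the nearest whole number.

ET₀ = 0.27 × (0.46 × 16.8 + 8.13) = 0.27 × 15.858 = 4.2817 mm/d
ETc = Kc × ET₀ = 1.09 × 4.2817 = 4.6671 mm/d
Over 5 days: 4.6671 × 5 = 23.336 mm

23 mm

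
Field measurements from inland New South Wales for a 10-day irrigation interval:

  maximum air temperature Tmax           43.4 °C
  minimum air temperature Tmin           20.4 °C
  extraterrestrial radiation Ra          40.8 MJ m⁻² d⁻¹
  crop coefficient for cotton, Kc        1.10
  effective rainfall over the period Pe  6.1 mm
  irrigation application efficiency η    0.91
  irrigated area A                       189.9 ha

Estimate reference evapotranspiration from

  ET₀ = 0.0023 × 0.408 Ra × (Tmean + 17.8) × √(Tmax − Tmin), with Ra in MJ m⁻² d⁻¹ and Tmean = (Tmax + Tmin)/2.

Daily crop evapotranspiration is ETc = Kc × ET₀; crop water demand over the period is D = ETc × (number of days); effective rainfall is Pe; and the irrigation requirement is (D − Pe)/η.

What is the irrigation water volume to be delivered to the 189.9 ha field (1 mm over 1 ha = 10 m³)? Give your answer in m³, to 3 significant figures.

197000 m³

Tmean = (43.4 + 20.4)/2 = 31.90 °C
0.408 Ra = 0.408 × 40.8 = 16.6464 mm/d equivalent
ET₀ = 0.0023 × 16.6464 × (31.90 + 17.8) × √23.0 = 0.0023 × 16.6464 × 49.70 × 4.7958 = 9.1257 mm/d
ETc = Kc × ET₀ = 1.10 × 9.1257 = 10.0383 mm/d
Crop demand D = ETc × 10 d = 10.0383 × 10 = 100.383 mm
D − Pe = 100.383 − 6.1 = 94.283 mm
Gross irrigation = 94.283 / 0.91 = 103.608 mm
Volume = 103.608 mm × 189.9 ha × 10 = 196751.6 m³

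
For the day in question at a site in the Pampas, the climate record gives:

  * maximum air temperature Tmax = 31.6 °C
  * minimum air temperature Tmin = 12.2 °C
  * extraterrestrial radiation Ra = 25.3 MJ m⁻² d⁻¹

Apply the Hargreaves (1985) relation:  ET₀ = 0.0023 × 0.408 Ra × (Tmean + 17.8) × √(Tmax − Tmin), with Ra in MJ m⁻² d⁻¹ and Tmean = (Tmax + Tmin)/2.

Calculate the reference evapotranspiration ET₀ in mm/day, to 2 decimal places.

4.15 mm/day

Tmean = (31.6 + 12.2)/2 = 21.90 °C
0.408 Ra = 0.408 × 25.3 = 10.3224 mm/d equivalent
ET₀ = 0.0023 × 10.3224 × (21.90 + 17.8) × √19.4 = 0.0023 × 10.3224 × 39.70 × 4.4045 = 4.1514 mm/d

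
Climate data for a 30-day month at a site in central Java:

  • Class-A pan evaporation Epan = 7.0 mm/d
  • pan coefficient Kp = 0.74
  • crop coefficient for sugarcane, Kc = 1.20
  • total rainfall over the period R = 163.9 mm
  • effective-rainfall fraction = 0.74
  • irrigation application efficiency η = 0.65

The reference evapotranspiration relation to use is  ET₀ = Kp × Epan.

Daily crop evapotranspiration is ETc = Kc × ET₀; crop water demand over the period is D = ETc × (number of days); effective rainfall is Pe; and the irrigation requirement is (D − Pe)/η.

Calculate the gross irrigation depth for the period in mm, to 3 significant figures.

ET₀ = 0.74 × 7.0 = 5.1800 mm/d
ETc = Kc × ET₀ = 1.20 × 5.1800 = 6.2160 mm/d
Crop demand D = ETc × 30 d = 6.2160 × 30 = 186.480 mm
Pe = 0.74 × 163.9 = 121.286 mm
D − Pe = 186.480 − 121.286 = 65.194 mm
Gross irrigation = 65.194 / 0.65 = 100.298 mm

100 mm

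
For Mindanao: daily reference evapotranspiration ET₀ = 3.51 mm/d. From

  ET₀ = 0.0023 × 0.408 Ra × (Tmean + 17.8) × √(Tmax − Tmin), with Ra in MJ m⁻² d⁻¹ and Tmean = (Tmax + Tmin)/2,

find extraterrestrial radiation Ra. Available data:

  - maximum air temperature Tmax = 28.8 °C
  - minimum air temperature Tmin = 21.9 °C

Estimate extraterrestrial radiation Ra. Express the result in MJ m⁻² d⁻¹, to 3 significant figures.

33.0 MJ m⁻² d⁻¹

Tmean = (28.8+21.9)/2 = 25.35 °C; ΔT = 6.9
Ra = ET₀ / [0.0023 × 0.408 × (Tmean+17.8) × √ΔT]
   = 3.51 / (0.0023 × 0.408 × 43.15 × 2.6268) = 33.000 MJ m⁻² d⁻¹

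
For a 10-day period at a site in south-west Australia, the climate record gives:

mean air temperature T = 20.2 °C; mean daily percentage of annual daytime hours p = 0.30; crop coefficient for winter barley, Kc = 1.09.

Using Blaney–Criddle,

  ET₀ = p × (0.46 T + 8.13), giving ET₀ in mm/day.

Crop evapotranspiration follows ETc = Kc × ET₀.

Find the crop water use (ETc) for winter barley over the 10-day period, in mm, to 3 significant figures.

ET₀ = 0.30 × (0.46 × 20.2 + 8.13) = 0.30 × 17.422 = 5.2266 mm/d
ETc = Kc × ET₀ = 1.09 × 5.2266 = 5.6970 mm/d
Over 10 days: 5.6970 × 10 = 56.970 mm

57.0 mm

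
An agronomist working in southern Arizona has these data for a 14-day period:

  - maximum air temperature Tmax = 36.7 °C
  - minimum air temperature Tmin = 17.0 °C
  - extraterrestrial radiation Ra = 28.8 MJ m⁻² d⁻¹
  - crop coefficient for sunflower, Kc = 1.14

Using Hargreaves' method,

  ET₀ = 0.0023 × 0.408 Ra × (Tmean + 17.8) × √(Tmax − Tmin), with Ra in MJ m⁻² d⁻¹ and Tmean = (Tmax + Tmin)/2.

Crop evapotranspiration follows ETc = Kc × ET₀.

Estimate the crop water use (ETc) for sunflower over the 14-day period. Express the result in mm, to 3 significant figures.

85.5 mm

Tmean = (36.7 + 17.0)/2 = 26.85 °C
0.408 Ra = 0.408 × 28.8 = 11.7504 mm/d equivalent
ET₀ = 0.0023 × 11.7504 × (26.85 + 17.8) × √19.7 = 0.0023 × 11.7504 × 44.65 × 4.4385 = 5.3560 mm/d
ETc = Kc × ET₀ = 1.14 × 5.3560 = 6.1058 mm/d
Over 14 days: 6.1058 × 14 = 85.481 mm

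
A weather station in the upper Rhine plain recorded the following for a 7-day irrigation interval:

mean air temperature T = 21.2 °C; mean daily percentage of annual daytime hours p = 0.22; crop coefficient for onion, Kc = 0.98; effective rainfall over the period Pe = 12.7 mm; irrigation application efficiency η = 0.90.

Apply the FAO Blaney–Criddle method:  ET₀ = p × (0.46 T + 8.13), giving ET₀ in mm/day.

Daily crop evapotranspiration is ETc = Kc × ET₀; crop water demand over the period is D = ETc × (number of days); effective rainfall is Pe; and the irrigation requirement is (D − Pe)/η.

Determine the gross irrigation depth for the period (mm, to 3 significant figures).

15.9 mm

ET₀ = 0.22 × (0.46 × 21.2 + 8.13) = 0.22 × 17.882 = 3.9340 mm/d
ETc = Kc × ET₀ = 0.98 × 3.9340 = 3.8553 mm/d
Crop demand D = ETc × 7 d = 3.8553 × 7 = 26.987 mm
D − Pe = 26.987 − 12.7 = 14.287 mm
Gross irrigation = 14.287 / 0.90 = 15.874 mm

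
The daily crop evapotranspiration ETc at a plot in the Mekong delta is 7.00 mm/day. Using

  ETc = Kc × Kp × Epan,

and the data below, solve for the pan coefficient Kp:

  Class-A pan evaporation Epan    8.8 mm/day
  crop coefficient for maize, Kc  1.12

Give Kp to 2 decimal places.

0.71

ETc = Kc × Kp × Epan  ⇒  Kp = ETc / (Kc × Epan)
Kp = 7.00 / (1.12 × 8.8) = 7.00 / 9.856 = 0.7102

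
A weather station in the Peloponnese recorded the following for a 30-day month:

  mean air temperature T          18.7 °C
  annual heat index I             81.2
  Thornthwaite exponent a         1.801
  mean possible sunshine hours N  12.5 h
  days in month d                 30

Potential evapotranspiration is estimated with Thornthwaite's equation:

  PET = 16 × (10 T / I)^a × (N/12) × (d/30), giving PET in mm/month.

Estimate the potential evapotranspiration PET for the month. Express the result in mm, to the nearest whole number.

75 mm

10T/I = 10 × 18.7 / 81.2 = 2.3030
(10T/I)^a = 2.3030^1.801 = 4.4925
Uncorrected PET = 16 × 4.4925 = 71.880 mm
Correction = (N/12)(d/30) = (12.5/12)(30/30) = 1.0417
PET = 71.880 × 1.0417 = 74.877 mm/month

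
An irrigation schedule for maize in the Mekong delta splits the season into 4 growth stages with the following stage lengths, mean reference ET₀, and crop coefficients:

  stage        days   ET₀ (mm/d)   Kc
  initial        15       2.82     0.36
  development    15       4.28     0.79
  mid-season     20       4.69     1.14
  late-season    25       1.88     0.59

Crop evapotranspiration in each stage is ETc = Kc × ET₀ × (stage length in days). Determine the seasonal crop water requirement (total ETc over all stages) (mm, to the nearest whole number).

initial: 0.36 × 2.82 × 15 = 15.23 mm
development: 0.79 × 4.28 × 15 = 50.72 mm
mid-season: 1.14 × 4.69 × 20 = 106.93 mm
late-season: 0.59 × 1.88 × 25 = 27.73 mm
Seasonal total = 200.61 mm

201 mm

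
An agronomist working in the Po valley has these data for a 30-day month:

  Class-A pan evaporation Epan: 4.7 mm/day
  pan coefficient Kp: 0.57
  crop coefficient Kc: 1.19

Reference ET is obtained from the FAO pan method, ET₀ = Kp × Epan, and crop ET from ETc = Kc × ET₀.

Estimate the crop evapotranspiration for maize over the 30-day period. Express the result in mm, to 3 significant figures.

ET₀ = 0.57 × 4.7 = 2.6790 mm/d
ETc = Kc × ET₀ = 1.19 × 2.6790 = 3.1880 mm/d
Over 30 days: 3.1880 × 30 = 95.640 mm

95.6 mm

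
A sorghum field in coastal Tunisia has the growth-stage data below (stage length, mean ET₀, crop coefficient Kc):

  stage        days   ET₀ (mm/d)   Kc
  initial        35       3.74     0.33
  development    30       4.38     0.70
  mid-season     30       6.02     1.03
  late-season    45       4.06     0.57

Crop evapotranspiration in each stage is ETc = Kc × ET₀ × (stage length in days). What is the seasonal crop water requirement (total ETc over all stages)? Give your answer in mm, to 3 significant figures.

425 mm

initial: 0.33 × 3.74 × 35 = 43.20 mm
development: 0.70 × 4.38 × 30 = 91.98 mm
mid-season: 1.03 × 6.02 × 30 = 186.02 mm
late-season: 0.57 × 4.06 × 45 = 104.14 mm
Seasonal total = 425.34 mm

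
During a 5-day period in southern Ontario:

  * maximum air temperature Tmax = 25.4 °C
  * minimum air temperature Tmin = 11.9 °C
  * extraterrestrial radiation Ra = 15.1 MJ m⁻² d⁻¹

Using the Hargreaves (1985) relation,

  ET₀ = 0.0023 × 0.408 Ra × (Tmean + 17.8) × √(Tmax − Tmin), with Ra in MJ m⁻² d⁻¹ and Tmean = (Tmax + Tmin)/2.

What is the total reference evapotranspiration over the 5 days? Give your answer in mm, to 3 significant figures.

Tmean = (25.4 + 11.9)/2 = 18.65 °C
0.408 Ra = 0.408 × 15.1 = 6.1608 mm/d equivalent
ET₀ = 0.0023 × 6.1608 × (18.65 + 17.8) × √13.5 = 0.0023 × 6.1608 × 36.45 × 3.6742 = 1.8977 mm/d
Over 5 days: 1.8977 × 5 = 9.489 mm

9.49 mm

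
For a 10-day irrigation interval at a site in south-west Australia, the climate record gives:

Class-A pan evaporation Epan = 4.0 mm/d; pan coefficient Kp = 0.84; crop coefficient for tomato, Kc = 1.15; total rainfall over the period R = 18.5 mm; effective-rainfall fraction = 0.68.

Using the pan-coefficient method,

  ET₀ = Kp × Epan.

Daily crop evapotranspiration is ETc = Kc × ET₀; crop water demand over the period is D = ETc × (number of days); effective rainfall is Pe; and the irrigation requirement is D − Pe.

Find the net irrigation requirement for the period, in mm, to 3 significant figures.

ET₀ = 0.84 × 4.0 = 3.3600 mm/d
ETc = Kc × ET₀ = 1.15 × 3.3600 = 3.8640 mm/d
Crop demand D = ETc × 10 d = 3.8640 × 10 = 38.640 mm
Pe = 0.68 × 18.5 = 12.580 mm
D − Pe = 38.640 − 12.580 = 26.060 mm

26.1 mm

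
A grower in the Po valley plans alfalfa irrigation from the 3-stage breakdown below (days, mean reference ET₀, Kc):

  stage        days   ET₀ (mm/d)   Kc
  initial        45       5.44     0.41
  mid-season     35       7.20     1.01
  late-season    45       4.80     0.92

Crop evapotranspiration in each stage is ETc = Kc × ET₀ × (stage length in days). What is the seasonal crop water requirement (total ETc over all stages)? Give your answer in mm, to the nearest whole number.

554 mm

initial: 0.41 × 5.44 × 45 = 100.37 mm
mid-season: 1.01 × 7.20 × 35 = 254.52 mm
late-season: 0.92 × 4.80 × 45 = 198.72 mm
Seasonal total = 553.61 mm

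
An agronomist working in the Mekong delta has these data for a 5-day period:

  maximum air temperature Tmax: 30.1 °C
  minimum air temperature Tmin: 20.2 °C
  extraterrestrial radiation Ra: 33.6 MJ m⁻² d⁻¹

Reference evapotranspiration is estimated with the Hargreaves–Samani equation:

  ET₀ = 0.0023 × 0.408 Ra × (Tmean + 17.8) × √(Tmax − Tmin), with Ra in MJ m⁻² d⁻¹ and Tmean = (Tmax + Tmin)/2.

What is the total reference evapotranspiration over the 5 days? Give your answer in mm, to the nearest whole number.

Tmean = (30.1 + 20.2)/2 = 25.15 °C
0.408 Ra = 0.408 × 33.6 = 13.7088 mm/d equivalent
ET₀ = 0.0023 × 13.7088 × (25.15 + 17.8) × √9.9 = 0.0023 × 13.7088 × 42.95 × 3.1464 = 4.2609 mm/d
Over 5 days: 4.2609 × 5 = 21.305 mm

21 mm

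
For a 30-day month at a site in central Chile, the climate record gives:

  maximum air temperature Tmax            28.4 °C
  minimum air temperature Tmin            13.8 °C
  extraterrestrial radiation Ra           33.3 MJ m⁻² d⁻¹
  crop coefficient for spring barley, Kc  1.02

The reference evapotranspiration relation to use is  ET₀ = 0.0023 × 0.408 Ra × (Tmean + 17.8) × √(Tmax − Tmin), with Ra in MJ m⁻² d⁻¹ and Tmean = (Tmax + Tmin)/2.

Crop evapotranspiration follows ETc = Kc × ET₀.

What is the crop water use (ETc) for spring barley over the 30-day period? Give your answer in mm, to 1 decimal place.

142.1 mm

Tmean = (28.4 + 13.8)/2 = 21.10 °C
0.408 Ra = 0.408 × 33.3 = 13.5864 mm/d equivalent
ET₀ = 0.0023 × 13.5864 × (21.10 + 17.8) × √14.6 = 0.0023 × 13.5864 × 38.90 × 3.8210 = 4.6447 mm/d
ETc = Kc × ET₀ = 1.02 × 4.6447 = 4.7376 mm/d
Over 30 days: 4.7376 × 30 = 142.128 mm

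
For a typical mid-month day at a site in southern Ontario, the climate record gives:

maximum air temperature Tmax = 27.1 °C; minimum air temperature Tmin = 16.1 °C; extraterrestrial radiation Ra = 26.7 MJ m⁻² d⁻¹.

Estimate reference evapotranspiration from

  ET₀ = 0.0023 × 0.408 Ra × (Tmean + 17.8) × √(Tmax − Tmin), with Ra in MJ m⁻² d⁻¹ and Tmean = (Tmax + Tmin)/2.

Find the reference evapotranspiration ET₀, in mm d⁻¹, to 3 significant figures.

3.27 mm d⁻¹

Tmean = (27.1 + 16.1)/2 = 21.60 °C
0.408 Ra = 0.408 × 26.7 = 10.8936 mm/d equivalent
ET₀ = 0.0023 × 10.8936 × (21.60 + 17.8) × √11.0 = 0.0023 × 10.8936 × 39.40 × 3.3166 = 3.2741 mm/d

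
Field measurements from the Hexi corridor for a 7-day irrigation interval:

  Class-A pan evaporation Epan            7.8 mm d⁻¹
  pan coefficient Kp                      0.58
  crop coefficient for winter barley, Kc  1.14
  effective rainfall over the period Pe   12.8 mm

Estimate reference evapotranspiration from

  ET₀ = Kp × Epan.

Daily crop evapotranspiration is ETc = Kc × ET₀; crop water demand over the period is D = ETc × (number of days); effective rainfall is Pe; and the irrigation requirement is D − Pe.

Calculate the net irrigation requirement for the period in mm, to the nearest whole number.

23 mm

ET₀ = 0.58 × 7.8 = 4.5240 mm/d
ETc = Kc × ET₀ = 1.14 × 4.5240 = 5.1574 mm/d
Crop demand D = ETc × 7 d = 5.1574 × 7 = 36.102 mm
D − Pe = 36.102 − 12.8 = 23.302 mm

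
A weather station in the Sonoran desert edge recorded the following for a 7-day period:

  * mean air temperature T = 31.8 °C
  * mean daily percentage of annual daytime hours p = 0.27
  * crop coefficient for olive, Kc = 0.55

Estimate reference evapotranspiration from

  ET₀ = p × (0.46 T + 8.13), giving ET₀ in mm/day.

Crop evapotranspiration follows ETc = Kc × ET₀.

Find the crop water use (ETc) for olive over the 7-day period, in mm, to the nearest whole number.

24 mm

ET₀ = 0.27 × (0.46 × 31.8 + 8.13) = 0.27 × 22.758 = 6.1447 mm/d
ETc = Kc × ET₀ = 0.55 × 6.1447 = 3.3796 mm/d
Over 7 days: 3.3796 × 7 = 23.657 mm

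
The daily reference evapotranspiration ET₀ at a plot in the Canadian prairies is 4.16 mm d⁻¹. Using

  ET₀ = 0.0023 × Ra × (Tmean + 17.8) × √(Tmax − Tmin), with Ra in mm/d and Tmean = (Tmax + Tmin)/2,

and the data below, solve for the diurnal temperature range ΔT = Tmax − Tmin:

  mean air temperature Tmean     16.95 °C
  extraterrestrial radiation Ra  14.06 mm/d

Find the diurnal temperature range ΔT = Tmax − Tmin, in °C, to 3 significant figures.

√ΔT = ET₀ / [0.0023 × Ra × (Tmean+17.8)] = 4.16 / (0.0023 × 14.06 × 34.75) = 3.7019
ΔT = 3.7019² = 13.704 °C

13.7 °C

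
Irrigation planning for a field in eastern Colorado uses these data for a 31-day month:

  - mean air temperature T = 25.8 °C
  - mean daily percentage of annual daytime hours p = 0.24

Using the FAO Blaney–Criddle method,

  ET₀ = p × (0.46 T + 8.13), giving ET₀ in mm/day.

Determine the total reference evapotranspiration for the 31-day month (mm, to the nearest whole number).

ET₀ = 0.24 × (0.46 × 25.8 + 8.13) = 0.24 × 19.998 = 4.7995 mm/d
Monthly total = 4.7995 × 31 = 148.785 mm

149 mm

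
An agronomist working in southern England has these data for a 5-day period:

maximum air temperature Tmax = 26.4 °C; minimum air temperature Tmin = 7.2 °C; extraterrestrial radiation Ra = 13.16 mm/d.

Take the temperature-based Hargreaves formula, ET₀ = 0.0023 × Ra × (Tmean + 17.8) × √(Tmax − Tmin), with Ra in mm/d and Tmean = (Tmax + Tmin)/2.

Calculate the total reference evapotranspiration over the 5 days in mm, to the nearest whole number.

23 mm

Tmean = (26.4 + 7.2)/2 = 16.80 °C
ET₀ = 0.0023 × 13.16 × (16.80 + 17.8) × √19.2 = 0.0023 × 13.16 × 34.60 × 4.3818 = 4.5889 mm/d
Over 5 days: 4.5889 × 5 = 22.945 mm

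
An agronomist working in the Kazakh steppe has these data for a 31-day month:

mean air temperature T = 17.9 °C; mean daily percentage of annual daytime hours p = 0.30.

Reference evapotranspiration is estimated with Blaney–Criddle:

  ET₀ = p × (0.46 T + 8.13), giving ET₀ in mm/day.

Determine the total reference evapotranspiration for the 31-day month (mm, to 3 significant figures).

152 mm

ET₀ = 0.30 × (0.46 × 17.9 + 8.13) = 0.30 × 16.364 = 4.9092 mm/d
Monthly total = 4.9092 × 31 = 152.185 mm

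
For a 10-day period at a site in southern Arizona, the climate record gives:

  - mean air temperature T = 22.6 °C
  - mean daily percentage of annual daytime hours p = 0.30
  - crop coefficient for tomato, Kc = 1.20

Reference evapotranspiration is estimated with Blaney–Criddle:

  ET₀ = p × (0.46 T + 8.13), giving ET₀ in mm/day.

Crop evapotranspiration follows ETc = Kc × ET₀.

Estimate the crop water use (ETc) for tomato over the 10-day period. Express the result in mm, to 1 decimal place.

66.7 mm

ET₀ = 0.30 × (0.46 × 22.6 + 8.13) = 0.30 × 18.526 = 5.5578 mm/d
ETc = Kc × ET₀ = 1.20 × 5.5578 = 6.6694 mm/d
Over 10 days: 6.6694 × 10 = 66.694 mm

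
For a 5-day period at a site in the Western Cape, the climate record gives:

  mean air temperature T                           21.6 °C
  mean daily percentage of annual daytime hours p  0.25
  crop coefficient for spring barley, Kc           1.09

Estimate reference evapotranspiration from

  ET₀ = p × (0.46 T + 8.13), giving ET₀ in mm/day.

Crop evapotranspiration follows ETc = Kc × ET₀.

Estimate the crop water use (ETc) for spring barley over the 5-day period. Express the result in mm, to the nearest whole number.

25 mm

ET₀ = 0.25 × (0.46 × 21.6 + 8.13) = 0.25 × 18.066 = 4.5165 mm/d
ETc = Kc × ET₀ = 1.09 × 4.5165 = 4.9230 mm/d
Over 5 days: 4.9230 × 5 = 24.615 mm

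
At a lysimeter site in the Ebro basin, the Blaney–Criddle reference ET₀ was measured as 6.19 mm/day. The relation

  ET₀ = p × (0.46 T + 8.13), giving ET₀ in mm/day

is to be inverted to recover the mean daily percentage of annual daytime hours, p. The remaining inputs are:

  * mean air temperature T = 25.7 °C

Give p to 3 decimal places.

p = ET₀ / (0.46 T + 8.13) = 6.19 / (0.46 × 25.7 + 8.13) = 6.19 / 19.952 = 0.3102

0.310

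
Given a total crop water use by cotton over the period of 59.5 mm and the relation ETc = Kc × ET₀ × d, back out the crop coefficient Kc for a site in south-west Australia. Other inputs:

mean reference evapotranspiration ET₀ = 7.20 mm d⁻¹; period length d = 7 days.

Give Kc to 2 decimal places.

ETc = Kc × ET₀ × d  ⇒  Kc = ETc / (ET₀ × d)
Kc = 59.5 / (7.20 × 7) = 59.5 / 50.40 = 1.1806

1.18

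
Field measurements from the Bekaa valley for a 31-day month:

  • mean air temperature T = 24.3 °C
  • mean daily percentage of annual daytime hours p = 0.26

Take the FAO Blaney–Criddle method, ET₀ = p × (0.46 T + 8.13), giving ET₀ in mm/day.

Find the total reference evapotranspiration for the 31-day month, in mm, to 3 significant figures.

156 mm

ET₀ = 0.26 × (0.46 × 24.3 + 8.13) = 0.26 × 19.308 = 5.0201 mm/d
Monthly total = 5.0201 × 31 = 155.623 mm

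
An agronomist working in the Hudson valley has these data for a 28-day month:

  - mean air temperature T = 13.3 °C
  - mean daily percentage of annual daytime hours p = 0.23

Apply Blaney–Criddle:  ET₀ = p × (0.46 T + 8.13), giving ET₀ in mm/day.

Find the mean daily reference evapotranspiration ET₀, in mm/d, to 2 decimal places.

3.28 mm/d

ET₀ = 0.23 × (0.46 × 13.3 + 8.13) = 0.23 × 14.248 = 3.2770 mm/d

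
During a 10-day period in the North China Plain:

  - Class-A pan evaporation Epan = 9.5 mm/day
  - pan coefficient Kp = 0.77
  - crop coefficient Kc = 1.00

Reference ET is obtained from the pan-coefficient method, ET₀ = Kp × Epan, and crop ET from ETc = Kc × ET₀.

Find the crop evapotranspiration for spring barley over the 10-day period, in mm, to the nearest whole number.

ET₀ = 0.77 × 9.5 = 7.3150 mm/d
ETc = Kc × ET₀ = 1.00 × 7.3150 = 7.3150 mm/d
Over 10 days: 7.3150 × 10 = 73.150 mm

73 mm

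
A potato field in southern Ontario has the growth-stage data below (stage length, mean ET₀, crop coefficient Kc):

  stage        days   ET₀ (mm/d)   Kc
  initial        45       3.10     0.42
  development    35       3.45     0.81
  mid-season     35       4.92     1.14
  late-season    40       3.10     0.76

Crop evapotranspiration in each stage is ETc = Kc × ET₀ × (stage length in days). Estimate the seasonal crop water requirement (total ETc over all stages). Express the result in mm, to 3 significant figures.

447 mm

initial: 0.42 × 3.10 × 45 = 58.59 mm
development: 0.81 × 3.45 × 35 = 97.81 mm
mid-season: 1.14 × 4.92 × 35 = 196.31 mm
late-season: 0.76 × 3.10 × 40 = 94.24 mm
Seasonal total = 446.95 mm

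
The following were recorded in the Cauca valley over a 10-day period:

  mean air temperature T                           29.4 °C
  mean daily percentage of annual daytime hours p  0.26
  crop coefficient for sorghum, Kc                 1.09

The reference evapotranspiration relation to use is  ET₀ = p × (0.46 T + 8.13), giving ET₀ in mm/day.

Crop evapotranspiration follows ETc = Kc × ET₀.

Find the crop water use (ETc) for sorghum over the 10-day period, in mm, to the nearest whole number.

61 mm

ET₀ = 0.26 × (0.46 × 29.4 + 8.13) = 0.26 × 21.654 = 5.6300 mm/d
ETc = Kc × ET₀ = 1.09 × 5.6300 = 6.1367 mm/d
Over 10 days: 6.1367 × 10 = 61.367 mm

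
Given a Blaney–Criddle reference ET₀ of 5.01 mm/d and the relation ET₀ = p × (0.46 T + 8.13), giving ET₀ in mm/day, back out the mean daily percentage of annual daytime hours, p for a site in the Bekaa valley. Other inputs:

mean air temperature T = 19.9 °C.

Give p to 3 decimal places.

p = ET₀ / (0.46 T + 8.13) = 5.01 / (0.46 × 19.9 + 8.13) = 5.01 / 17.284 = 0.2899

0.290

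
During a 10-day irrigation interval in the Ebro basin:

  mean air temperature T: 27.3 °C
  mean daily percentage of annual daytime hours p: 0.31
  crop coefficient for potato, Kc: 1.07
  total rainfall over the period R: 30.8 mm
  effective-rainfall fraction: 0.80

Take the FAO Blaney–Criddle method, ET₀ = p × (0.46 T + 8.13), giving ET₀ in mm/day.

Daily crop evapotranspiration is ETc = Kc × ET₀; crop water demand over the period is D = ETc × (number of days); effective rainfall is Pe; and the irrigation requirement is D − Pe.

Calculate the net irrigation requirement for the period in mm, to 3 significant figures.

ET₀ = 0.31 × (0.46 × 27.3 + 8.13) = 0.31 × 20.688 = 6.4133 mm/d
ETc = Kc × ET₀ = 1.07 × 6.4133 = 6.8622 mm/d
Crop demand D = ETc × 10 d = 6.8622 × 10 = 68.622 mm
Pe = 0.80 × 30.8 = 24.640 mm
D − Pe = 68.622 − 24.640 = 43.982 mm

44.0 mm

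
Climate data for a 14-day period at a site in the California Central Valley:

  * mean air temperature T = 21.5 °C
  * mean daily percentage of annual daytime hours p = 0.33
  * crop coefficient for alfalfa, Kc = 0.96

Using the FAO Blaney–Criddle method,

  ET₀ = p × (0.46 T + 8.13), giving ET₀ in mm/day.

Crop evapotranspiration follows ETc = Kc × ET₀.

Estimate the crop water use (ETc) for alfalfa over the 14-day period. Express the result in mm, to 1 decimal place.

79.9 mm

ET₀ = 0.33 × (0.46 × 21.5 + 8.13) = 0.33 × 18.020 = 5.9466 mm/d
ETc = Kc × ET₀ = 0.96 × 5.9466 = 5.7087 mm/d
Over 14 days: 5.7087 × 14 = 79.922 mm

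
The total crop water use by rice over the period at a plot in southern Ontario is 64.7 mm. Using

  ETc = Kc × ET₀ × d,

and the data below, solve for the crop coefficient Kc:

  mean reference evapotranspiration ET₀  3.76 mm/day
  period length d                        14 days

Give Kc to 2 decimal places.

ETc = Kc × ET₀ × d  ⇒  Kc = ETc / (ET₀ × d)
Kc = 64.7 / (3.76 × 14) = 64.7 / 52.64 = 1.2291

1.23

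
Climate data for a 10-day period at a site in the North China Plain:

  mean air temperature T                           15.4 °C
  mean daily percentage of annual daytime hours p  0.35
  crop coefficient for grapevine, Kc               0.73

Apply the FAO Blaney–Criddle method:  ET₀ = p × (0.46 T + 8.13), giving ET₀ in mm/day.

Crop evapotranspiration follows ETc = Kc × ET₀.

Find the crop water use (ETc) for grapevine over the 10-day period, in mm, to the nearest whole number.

ET₀ = 0.35 × (0.46 × 15.4 + 8.13) = 0.35 × 15.214 = 5.3249 mm/d
ETc = Kc × ET₀ = 0.73 × 5.3249 = 3.8872 mm/d
Over 10 days: 3.8872 × 10 = 38.872 mm

39 mm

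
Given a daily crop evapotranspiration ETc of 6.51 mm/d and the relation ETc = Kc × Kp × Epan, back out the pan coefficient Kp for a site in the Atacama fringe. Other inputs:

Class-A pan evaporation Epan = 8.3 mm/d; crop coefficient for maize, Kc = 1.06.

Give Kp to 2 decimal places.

ETc = Kc × Kp × Epan  ⇒  Kp = ETc / (Kc × Epan)
Kp = 6.51 / (1.06 × 8.3) = 6.51 / 8.798 = 0.7399

0.74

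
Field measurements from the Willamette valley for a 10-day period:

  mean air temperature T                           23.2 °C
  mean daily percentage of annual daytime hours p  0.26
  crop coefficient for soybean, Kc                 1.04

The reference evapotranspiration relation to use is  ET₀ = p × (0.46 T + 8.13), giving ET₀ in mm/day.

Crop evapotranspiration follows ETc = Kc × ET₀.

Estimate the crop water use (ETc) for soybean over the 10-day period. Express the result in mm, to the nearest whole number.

ET₀ = 0.26 × (0.46 × 23.2 + 8.13) = 0.26 × 18.802 = 4.8885 mm/d
ETc = Kc × ET₀ = 1.04 × 4.8885 = 5.0840 mm/d
Over 10 days: 5.0840 × 10 = 50.840 mm

51 mm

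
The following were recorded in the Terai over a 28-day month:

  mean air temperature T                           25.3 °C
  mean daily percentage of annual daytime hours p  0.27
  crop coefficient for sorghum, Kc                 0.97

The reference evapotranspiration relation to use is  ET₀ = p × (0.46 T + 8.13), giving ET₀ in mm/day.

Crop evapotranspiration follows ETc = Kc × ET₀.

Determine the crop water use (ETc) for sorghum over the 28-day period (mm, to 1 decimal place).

145.0 mm

ET₀ = 0.27 × (0.46 × 25.3 + 8.13) = 0.27 × 19.768 = 5.3374 mm/d
ETc = Kc × ET₀ = 0.97 × 5.3374 = 5.1773 mm/d
Over 28 days: 5.1773 × 28 = 144.964 mm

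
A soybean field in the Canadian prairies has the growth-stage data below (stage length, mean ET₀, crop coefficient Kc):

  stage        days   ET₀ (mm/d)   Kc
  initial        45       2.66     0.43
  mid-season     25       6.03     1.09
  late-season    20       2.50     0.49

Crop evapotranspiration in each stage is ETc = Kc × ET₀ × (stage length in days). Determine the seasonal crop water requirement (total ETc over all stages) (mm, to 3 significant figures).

240 mm

initial: 0.43 × 2.66 × 45 = 51.47 mm
mid-season: 1.09 × 6.03 × 25 = 164.32 mm
late-season: 0.49 × 2.50 × 20 = 24.50 mm
Seasonal total = 240.29 mm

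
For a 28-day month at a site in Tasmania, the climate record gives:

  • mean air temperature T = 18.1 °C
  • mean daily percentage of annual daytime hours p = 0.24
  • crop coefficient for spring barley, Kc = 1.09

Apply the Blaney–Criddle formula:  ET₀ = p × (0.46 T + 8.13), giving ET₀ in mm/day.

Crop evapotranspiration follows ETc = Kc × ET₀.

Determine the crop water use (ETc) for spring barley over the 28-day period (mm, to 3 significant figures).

ET₀ = 0.24 × (0.46 × 18.1 + 8.13) = 0.24 × 16.456 = 3.9494 mm/d
ETc = Kc × ET₀ = 1.09 × 3.9494 = 4.3048 mm/d
Over 28 days: 4.3048 × 28 = 120.534 mm

121 mm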